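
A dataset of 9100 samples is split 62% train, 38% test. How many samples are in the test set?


Train samples = 9100 * 62% = 5642
Test samples = 9100 - 5642
= 3458

3458


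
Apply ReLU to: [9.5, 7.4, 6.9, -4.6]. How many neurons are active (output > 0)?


ReLU(x) = max(0, x) for each element:
ReLU(9.5) = 9.5
ReLU(7.4) = 7.4
ReLU(6.9) = 6.9
ReLU(-4.6) = 0
Active neurons (>0): 3

3


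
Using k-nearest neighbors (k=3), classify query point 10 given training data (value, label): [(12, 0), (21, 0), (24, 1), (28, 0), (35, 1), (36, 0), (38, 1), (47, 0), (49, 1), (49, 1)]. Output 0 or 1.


Distances from query 10:
Point 12 (class 0): distance = 2
Point 21 (class 0): distance = 11
Point 24 (class 1): distance = 14
K=3 nearest neighbors: classes = [0, 0, 1]
Votes for class 1: 1 / 3
Majority vote => class 0

0


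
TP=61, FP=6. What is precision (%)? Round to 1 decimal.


Precision = TP / (TP + FP) * 100
= 61 / (61 + 6)
= 61 / 67
= 0.9104
= 91.0%

91.0


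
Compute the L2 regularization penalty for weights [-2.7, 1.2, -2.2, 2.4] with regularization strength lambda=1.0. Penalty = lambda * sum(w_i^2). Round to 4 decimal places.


Squaring each weight:
(-2.7)^2 = 7.29
1.2^2 = 1.44
(-2.2)^2 = 4.84
2.4^2 = 5.76
Sum of squares = 19.33
Penalty = 1.0 * 19.33 = 19.3300

19.3300


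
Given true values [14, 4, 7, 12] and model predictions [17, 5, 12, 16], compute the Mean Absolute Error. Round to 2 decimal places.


Absolute errors: [3, 1, 5, 4]
Sum of absolute errors = 13
MAE = 13 / 4 = 3.25

3.25


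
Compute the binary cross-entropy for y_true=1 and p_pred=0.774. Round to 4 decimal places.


For y=1: Loss = -log(p)
= -log(0.774)
= -(-0.2562)
= 0.2562

0.2562


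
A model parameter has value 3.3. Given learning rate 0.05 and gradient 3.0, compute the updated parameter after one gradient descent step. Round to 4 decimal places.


w_new = w_old - lr * gradient
= 3.3 - 0.05 * 3.0
= 3.3 - (0.15)
= 3.1500

3.1500


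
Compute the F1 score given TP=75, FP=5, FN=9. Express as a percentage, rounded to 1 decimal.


Precision = TP / (TP + FP) = 75 / 80 = 0.9375
Recall = TP / (TP + FN) = 75 / 84 = 0.8929
F1 = 2 * P * R / (P + R)
= 2 * 0.9375 * 0.8929 / (0.9375 + 0.8929)
= 1.6741 / 1.8304
= 0.9146
As percentage: 91.5%

91.5


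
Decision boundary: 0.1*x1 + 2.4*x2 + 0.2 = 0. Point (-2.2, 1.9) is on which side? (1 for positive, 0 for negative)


Compute 0.1 * -2.2 + 2.4 * 1.9 + 0.2
= -0.22 + 4.56 + 0.2
= 4.54
Since 4.54 >= 0, the point is on the positive side.

1


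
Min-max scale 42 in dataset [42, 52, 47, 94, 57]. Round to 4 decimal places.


Min = 42, Max = 94
Range = 94 - 42 = 52
Scaled = (x - min) / (max - min)
= (42 - 42) / 52
= 0 / 52
= 0.0000

0.0000


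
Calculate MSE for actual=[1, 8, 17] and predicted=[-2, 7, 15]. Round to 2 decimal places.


Differences: [3, 1, 2]
Squared errors: [9, 1, 4]
Sum of squared errors = 14
MSE = 14 / 3 = 4.67

4.67


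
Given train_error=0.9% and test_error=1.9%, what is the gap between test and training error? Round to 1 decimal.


Generalization gap = test_error - train_error
= 1.9 - 0.9
= 1.0%
A small gap suggests good generalization.

1.0


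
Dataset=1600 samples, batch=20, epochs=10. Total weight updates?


Iterations per epoch = 1600 / 20 = 80
Total updates = iterations_per_epoch * epochs
= 80 * 10
= 800

800


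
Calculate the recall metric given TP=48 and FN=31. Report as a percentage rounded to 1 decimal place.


Recall = TP / (TP + FN) * 100
= 48 / (48 + 31)
= 48 / 79
= 0.6076
= 60.8%

60.8


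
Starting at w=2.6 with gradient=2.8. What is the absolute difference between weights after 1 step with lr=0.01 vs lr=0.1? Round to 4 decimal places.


With lr=0.01: w_new = 2.6 - 0.01 * 2.8 = 2.572
With lr=0.1: w_new = 2.6 - 0.1 * 2.8 = 2.32
Absolute difference = |2.572 - 2.32|
= 0.2520

0.2520


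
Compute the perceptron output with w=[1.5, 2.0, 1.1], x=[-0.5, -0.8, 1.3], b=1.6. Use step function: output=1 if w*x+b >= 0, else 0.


z = w . x + b
= 1.5*-0.5 + 2.0*-0.8 + 1.1*1.3 + 1.6
= -0.75 + -1.6 + 1.43 + 1.6
= -0.92 + 1.6
= 0.68
Since z = 0.68 >= 0, output = 1

1


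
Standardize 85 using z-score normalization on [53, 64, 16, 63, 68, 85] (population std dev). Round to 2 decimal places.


Mean = (53 + 64 + 16 + 63 + 68 + 85) / 6 = 58.1667
Variance = sum((x_i - mean)^2) / n = 446.4722
Std = sqrt(446.4722) = 21.1299
Z = (x - mean) / std
= (85 - 58.1667) / 21.1299
= 26.8333 / 21.1299
= 1.27

1.27


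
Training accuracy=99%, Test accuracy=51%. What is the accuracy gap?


Gap = train_accuracy - test_accuracy
= 99 - 51
= 48%
This large gap strongly indicates overfitting.

48


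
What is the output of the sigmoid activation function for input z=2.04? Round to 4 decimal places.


sigmoid(z) = 1 / (1 + exp(-z))
exp(-(2.04)) = exp(-2.04) = 0.13
1 + 0.13 = 1.13
1 / 1.13 = 0.8849

0.8849


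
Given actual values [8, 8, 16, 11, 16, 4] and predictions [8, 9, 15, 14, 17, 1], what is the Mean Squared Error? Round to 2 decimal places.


Differences: [0, -1, 1, -3, -1, 3]
Squared errors: [0, 1, 1, 9, 1, 9]
Sum of squared errors = 21
MSE = 21 / 6 = 3.50

3.50


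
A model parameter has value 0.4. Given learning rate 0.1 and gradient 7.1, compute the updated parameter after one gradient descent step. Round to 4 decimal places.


w_new = w_old - lr * gradient
= 0.4 - 0.1 * 7.1
= 0.4 - (0.71)
= -0.3100

-0.3100


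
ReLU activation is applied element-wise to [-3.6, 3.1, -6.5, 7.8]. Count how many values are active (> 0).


ReLU(x) = max(0, x) for each element:
ReLU(-3.6) = 0
ReLU(3.1) = 3.1
ReLU(-6.5) = 0
ReLU(7.8) = 7.8
Active neurons (>0): 2

2


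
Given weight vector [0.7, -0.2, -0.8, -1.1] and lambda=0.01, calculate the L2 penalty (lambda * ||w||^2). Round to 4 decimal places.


Squaring each weight:
0.7^2 = 0.49
(-0.2)^2 = 0.04
(-0.8)^2 = 0.64
(-1.1)^2 = 1.21
Sum of squares = 2.38
Penalty = 0.01 * 2.38 = 0.0238

0.0238


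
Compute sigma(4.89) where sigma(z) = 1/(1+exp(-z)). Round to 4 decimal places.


sigmoid(z) = 1 / (1 + exp(-z))
exp(-(4.89)) = exp(-4.89) = 0.0075
1 + 0.0075 = 1.0075
1 / 1.0075 = 0.9925

0.9925


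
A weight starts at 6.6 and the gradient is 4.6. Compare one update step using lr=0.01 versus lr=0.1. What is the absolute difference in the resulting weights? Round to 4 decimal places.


With lr=0.01: w_new = 6.6 - 0.01 * 4.6 = 6.554
With lr=0.1: w_new = 6.6 - 0.1 * 4.6 = 6.14
Absolute difference = |6.554 - 6.14|
= 0.4140

0.4140


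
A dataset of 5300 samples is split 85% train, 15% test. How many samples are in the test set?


Train samples = 5300 * 85% = 4505
Test samples = 5300 - 4505
= 795

795


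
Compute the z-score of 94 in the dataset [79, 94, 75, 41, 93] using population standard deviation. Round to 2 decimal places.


Mean = (79 + 94 + 75 + 41 + 93) / 5 = 76.4
Variance = sum((x_i - mean)^2) / n = 369.44
Std = sqrt(369.44) = 19.2208
Z = (x - mean) / std
= (94 - 76.4) / 19.2208
= 17.6 / 19.2208
= 0.92

0.92


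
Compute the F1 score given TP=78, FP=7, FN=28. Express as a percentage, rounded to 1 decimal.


Precision = TP / (TP + FP) = 78 / 85 = 0.9176
Recall = TP / (TP + FN) = 78 / 106 = 0.7358
F1 = 2 * P * R / (P + R)
= 2 * 0.9176 * 0.7358 / (0.9176 + 0.7358)
= 1.3505 / 1.6535
= 0.8168
As percentage: 81.7%

81.7


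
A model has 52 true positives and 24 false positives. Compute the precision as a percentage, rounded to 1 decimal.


Precision = TP / (TP + FP) * 100
= 52 / (52 + 24)
= 52 / 76
= 0.6842
= 68.4%

68.4


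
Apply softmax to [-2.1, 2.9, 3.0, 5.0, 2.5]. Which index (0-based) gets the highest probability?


Softmax is a monotonic transformation, so it preserves the argmax.
We need to find the index of the maximum logit.
Index 0: -2.1
Index 1: 2.9
Index 2: 3.0
Index 3: 5.0
Index 4: 2.5
Maximum logit = 5.0 at index 3

3


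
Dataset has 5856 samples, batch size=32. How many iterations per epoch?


Iterations per epoch = dataset_size / batch_size
= 5856 / 32
= 183

183


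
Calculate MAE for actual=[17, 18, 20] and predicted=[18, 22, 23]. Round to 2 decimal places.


Absolute errors: [1, 4, 3]
Sum of absolute errors = 8
MAE = 8 / 3 = 2.67

2.67


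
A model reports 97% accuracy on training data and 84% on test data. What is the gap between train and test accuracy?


Gap = train_accuracy - test_accuracy
= 97 - 84
= 13%
This gap suggests the model is overfitting.

13


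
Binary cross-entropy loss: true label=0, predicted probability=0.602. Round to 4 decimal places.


For y=0: Loss = -log(1-p)
= -log(1 - 0.602)
= -log(0.398)
= -(-0.9213)
= 0.9213

0.9213


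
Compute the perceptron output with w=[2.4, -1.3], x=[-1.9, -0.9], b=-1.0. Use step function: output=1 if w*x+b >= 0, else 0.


z = w . x + b
= 2.4*-1.9 + -1.3*-0.9 + -1.0
= -4.56 + 1.17 + -1.0
= -3.39 + -1.0
= -4.39
Since z = -4.39 < 0, output = 0

0


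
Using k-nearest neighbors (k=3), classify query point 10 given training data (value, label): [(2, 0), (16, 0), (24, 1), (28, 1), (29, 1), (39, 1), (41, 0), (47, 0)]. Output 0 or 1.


Distances from query 10:
Point 16 (class 0): distance = 6
Point 2 (class 0): distance = 8
Point 24 (class 1): distance = 14
K=3 nearest neighbors: classes = [0, 0, 1]
Votes for class 1: 1 / 3
Majority vote => class 0

0


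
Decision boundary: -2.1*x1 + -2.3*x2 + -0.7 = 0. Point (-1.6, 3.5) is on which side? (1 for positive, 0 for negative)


Compute -2.1 * -1.6 + -2.3 * 3.5 + -0.7
= 3.36 + -8.05 + -0.7
= -5.39
Since -5.39 < 0, the point is on the negative side.

0


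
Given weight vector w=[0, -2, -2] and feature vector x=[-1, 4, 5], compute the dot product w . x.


Element-wise products:
0 * -1 = 0
-2 * 4 = -8
-2 * 5 = -10
Sum = 0 + -8 + -10
= -18

-18


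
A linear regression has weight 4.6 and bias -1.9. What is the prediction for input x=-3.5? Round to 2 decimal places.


y = 4.6 * -3.5 + (-1.9)
= -16.1 + (-1.9)
= -18.00

-18.00


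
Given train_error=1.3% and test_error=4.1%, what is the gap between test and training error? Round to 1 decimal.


Generalization gap = test_error - train_error
= 4.1 - 1.3
= 2.8%
A moderate gap.

2.8


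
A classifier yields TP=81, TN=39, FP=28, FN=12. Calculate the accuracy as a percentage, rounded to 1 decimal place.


Accuracy = (TP + TN) / (TP + TN + FP + FN) * 100
= (81 + 39) / (81 + 39 + 28 + 12)
= 120 / 160
= 0.75
= 75.0%

75.0


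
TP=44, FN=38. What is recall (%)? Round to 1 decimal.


Recall = TP / (TP + FN) * 100
= 44 / (44 + 38)
= 44 / 82
= 0.5366
= 53.7%

53.7


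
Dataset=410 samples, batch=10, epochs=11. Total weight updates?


Iterations per epoch = 410 / 10 = 41
Total updates = iterations_per_epoch * epochs
= 41 * 11
= 451

451


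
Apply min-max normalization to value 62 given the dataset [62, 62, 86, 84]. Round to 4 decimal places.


Min = 62, Max = 86
Range = 86 - 62 = 24
Scaled = (x - min) / (max - min)
= (62 - 62) / 24
= 0 / 24
= 0.0000

0.0000


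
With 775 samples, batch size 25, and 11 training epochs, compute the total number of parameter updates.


Iterations per epoch = 775 / 25 = 31
Total updates = iterations_per_epoch * epochs
= 31 * 11
= 341

341


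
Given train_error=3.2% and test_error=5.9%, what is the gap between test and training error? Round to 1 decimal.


Generalization gap = test_error - train_error
= 5.9 - 3.2
= 2.7%
A moderate gap.

2.7


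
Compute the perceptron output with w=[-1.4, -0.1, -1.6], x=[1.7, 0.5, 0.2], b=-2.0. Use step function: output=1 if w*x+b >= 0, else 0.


z = w . x + b
= -1.4*1.7 + -0.1*0.5 + -1.6*0.2 + -2.0
= -2.38 + -0.05 + -0.32 + -2.0
= -2.75 + -2.0
= -4.75
Since z = -4.75 < 0, output = 0

0


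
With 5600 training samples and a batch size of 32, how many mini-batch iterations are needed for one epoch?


Iterations per epoch = dataset_size / batch_size
= 5600 / 32
= 175

175


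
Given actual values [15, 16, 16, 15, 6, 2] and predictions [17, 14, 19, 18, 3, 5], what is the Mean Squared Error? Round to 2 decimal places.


Differences: [-2, 2, -3, -3, 3, -3]
Squared errors: [4, 4, 9, 9, 9, 9]
Sum of squared errors = 44
MSE = 44 / 6 = 7.33

7.33


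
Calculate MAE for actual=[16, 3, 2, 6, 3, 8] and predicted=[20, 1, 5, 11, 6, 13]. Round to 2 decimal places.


Absolute errors: [4, 2, 3, 5, 3, 5]
Sum of absolute errors = 22
MAE = 22 / 6 = 3.67

3.67


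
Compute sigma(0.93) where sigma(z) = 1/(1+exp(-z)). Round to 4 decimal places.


sigmoid(z) = 1 / (1 + exp(-z))
exp(-(0.93)) = exp(-0.93) = 0.3946
1 + 0.3946 = 1.3946
1 / 1.3946 = 0.7171

0.7171


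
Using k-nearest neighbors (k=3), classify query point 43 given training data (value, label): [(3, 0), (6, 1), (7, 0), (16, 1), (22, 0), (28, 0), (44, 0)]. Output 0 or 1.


Distances from query 43:
Point 44 (class 0): distance = 1
Point 28 (class 0): distance = 15
Point 22 (class 0): distance = 21
K=3 nearest neighbors: classes = [0, 0, 0]
Votes for class 1: 0 / 3
Majority vote => class 0

0


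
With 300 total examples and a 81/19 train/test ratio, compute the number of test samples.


Train samples = 300 * 81% = 243
Test samples = 300 - 243
= 57

57


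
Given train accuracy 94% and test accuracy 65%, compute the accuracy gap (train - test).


Gap = train_accuracy - test_accuracy
= 94 - 65
= 29%
This large gap strongly indicates overfitting.

29


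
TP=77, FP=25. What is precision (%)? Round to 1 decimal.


Precision = TP / (TP + FP) * 100
= 77 / (77 + 25)
= 77 / 102
= 0.7549
= 75.5%

75.5


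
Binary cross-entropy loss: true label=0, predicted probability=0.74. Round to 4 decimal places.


For y=0: Loss = -log(1-p)
= -log(1 - 0.74)
= -log(0.26)
= -(-1.3471)
= 1.3471

1.3471


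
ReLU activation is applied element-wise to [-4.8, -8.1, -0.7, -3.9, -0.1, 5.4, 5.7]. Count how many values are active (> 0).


ReLU(x) = max(0, x) for each element:
ReLU(-4.8) = 0
ReLU(-8.1) = 0
ReLU(-0.7) = 0
ReLU(-3.9) = 0
ReLU(-0.1) = 0
ReLU(5.4) = 5.4
ReLU(5.7) = 5.7
Active neurons (>0): 2

2


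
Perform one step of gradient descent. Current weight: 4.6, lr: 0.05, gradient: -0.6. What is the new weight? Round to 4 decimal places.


w_new = w_old - lr * gradient
= 4.6 - 0.05 * -0.6
= 4.6 - (-0.03)
= 4.6300

4.6300


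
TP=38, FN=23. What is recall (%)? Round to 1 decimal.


Recall = TP / (TP + FN) * 100
= 38 / (38 + 23)
= 38 / 61
= 0.623
= 62.3%

62.3


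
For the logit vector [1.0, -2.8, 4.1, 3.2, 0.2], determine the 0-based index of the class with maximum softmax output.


Softmax is a monotonic transformation, so it preserves the argmax.
We need to find the index of the maximum logit.
Index 0: 1.0
Index 1: -2.8
Index 2: 4.1
Index 3: 3.2
Index 4: 0.2
Maximum logit = 4.1 at index 2

2


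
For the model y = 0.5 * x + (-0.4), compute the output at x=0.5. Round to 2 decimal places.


y = 0.5 * 0.5 + (-0.4)
= 0.25 + (-0.4)
= -0.15

-0.15


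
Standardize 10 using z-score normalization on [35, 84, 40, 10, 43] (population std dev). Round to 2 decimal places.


Mean = (35 + 84 + 40 + 10 + 43) / 5 = 42.4
Variance = sum((x_i - mean)^2) / n = 568.24
Std = sqrt(568.24) = 23.8378
Z = (x - mean) / std
= (10 - 42.4) / 23.8378
= -32.4 / 23.8378
= -1.36

-1.36


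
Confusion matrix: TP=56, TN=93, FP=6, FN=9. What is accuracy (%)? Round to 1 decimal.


Accuracy = (TP + TN) / (TP + TN + FP + FN) * 100
= (56 + 93) / (56 + 93 + 6 + 9)
= 149 / 164
= 0.9085
= 90.9%

90.9


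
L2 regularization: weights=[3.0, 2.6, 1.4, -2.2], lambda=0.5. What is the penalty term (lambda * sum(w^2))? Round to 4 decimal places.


Squaring each weight:
3.0^2 = 9.0
2.6^2 = 6.76
1.4^2 = 1.96
(-2.2)^2 = 4.84
Sum of squares = 22.56
Penalty = 0.5 * 22.56 = 11.2800

11.2800


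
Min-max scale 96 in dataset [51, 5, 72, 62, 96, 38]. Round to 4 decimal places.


Min = 5, Max = 96
Range = 96 - 5 = 91
Scaled = (x - min) / (max - min)
= (96 - 5) / 91
= 91 / 91
= 1.0000

1.0000


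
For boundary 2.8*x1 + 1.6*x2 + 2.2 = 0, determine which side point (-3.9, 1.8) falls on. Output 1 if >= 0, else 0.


Compute 2.8 * -3.9 + 1.6 * 1.8 + 2.2
= -10.92 + 2.88 + 2.2
= -5.84
Since -5.84 < 0, the point is on the negative side.

0


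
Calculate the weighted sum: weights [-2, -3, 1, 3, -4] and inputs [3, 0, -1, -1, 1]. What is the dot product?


Element-wise products:
-2 * 3 = -6
-3 * 0 = 0
1 * -1 = -1
3 * -1 = -3
-4 * 1 = -4
Sum = -6 + 0 + -1 + -3 + -4
= -14

-14


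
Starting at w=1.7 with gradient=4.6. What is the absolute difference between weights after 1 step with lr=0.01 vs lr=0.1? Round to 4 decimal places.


With lr=0.01: w_new = 1.7 - 0.01 * 4.6 = 1.654
With lr=0.1: w_new = 1.7 - 0.1 * 4.6 = 1.24
Absolute difference = |1.654 - 1.24|
= 0.4140

0.4140


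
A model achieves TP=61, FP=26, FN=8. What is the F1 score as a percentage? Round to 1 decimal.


Precision = TP / (TP + FP) = 61 / 87 = 0.7011
Recall = TP / (TP + FN) = 61 / 69 = 0.8841
F1 = 2 * P * R / (P + R)
= 2 * 0.7011 * 0.8841 / (0.7011 + 0.8841)
= 1.2397 / 1.5852
= 0.7821
As percentage: 78.2%

78.2


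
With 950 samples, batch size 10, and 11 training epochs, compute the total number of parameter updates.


Iterations per epoch = 950 / 10 = 95
Total updates = iterations_per_epoch * epochs
= 95 * 11
= 1045

1045


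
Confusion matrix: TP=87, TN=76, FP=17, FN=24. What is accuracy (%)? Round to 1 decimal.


Accuracy = (TP + TN) / (TP + TN + FP + FN) * 100
= (87 + 76) / (87 + 76 + 17 + 24)
= 163 / 204
= 0.799
= 79.9%

79.9


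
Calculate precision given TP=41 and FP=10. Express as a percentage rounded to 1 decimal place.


Precision = TP / (TP + FP) * 100
= 41 / (41 + 10)
= 41 / 51
= 0.8039
= 80.4%

80.4


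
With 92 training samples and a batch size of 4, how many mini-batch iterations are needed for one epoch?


Iterations per epoch = dataset_size / batch_size
= 92 / 4
= 23

23


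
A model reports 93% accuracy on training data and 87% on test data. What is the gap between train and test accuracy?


Gap = train_accuracy - test_accuracy
= 93 - 87
= 6%
This moderate gap may indicate mild overfitting.

6


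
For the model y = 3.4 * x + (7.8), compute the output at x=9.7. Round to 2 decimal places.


y = 3.4 * 9.7 + (7.8)
= 32.98 + (7.8)
= 40.78

40.78


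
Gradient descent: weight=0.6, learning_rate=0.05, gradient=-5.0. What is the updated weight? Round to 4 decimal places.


w_new = w_old - lr * gradient
= 0.6 - 0.05 * -5.0
= 0.6 - (-0.25)
= 0.8500

0.8500


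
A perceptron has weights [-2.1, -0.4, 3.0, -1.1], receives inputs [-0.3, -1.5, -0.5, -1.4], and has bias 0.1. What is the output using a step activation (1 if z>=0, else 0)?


z = w . x + b
= -2.1*-0.3 + -0.4*-1.5 + 3.0*-0.5 + -1.1*-1.4 + 0.1
= 0.63 + 0.6 + -1.5 + 1.54 + 0.1
= 1.27 + 0.1
= 1.37
Since z = 1.37 >= 0, output = 1

1


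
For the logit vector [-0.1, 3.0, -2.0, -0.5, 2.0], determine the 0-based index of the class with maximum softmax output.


Softmax is a monotonic transformation, so it preserves the argmax.
We need to find the index of the maximum logit.
Index 0: -0.1
Index 1: 3.0
Index 2: -2.0
Index 3: -0.5
Index 4: 2.0
Maximum logit = 3.0 at index 1

1


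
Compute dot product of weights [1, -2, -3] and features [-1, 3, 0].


Element-wise products:
1 * -1 = -1
-2 * 3 = -6
-3 * 0 = 0
Sum = -1 + -6 + 0
= -7

-7


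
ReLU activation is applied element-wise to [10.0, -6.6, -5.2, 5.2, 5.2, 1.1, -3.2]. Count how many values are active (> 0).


ReLU(x) = max(0, x) for each element:
ReLU(10.0) = 10.0
ReLU(-6.6) = 0
ReLU(-5.2) = 0
ReLU(5.2) = 5.2
ReLU(5.2) = 5.2
ReLU(1.1) = 1.1
ReLU(-3.2) = 0
Active neurons (>0): 4

4


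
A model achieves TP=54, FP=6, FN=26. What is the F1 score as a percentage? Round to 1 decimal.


Precision = TP / (TP + FP) = 54 / 60 = 0.9
Recall = TP / (TP + FN) = 54 / 80 = 0.675
F1 = 2 * P * R / (P + R)
= 2 * 0.9 * 0.675 / (0.9 + 0.675)
= 1.215 / 1.575
= 0.7714
As percentage: 77.1%

77.1


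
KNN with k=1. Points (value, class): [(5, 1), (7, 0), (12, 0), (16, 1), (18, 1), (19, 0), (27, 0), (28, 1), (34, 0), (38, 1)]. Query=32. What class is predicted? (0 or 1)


Distances from query 32:
Point 34 (class 0): distance = 2
K=1 nearest neighbors: classes = [0]
Votes for class 1: 0 / 1
Majority vote => class 0

0


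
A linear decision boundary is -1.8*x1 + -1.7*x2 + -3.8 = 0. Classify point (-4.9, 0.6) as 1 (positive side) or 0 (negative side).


Compute -1.8 * -4.9 + -1.7 * 0.6 + -3.8
= 8.82 + -1.02 + -3.8
= 4.0
Since 4.0 >= 0, the point is on the positive side.

1


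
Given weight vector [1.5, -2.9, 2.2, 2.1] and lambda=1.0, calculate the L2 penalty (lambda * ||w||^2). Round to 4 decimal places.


Squaring each weight:
1.5^2 = 2.25
(-2.9)^2 = 8.41
2.2^2 = 4.84
2.1^2 = 4.41
Sum of squares = 19.91
Penalty = 1.0 * 19.91 = 19.9100

19.9100


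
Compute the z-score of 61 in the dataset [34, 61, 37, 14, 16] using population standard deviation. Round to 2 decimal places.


Mean = (34 + 61 + 37 + 14 + 16) / 5 = 32.4
Variance = sum((x_i - mean)^2) / n = 289.84
Std = sqrt(289.84) = 17.0247
Z = (x - mean) / std
= (61 - 32.4) / 17.0247
= 28.6 / 17.0247
= 1.68

1.68


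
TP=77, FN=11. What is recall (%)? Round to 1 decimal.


Recall = TP / (TP + FN) * 100
= 77 / (77 + 11)
= 77 / 88
= 0.875
= 87.5%

87.5


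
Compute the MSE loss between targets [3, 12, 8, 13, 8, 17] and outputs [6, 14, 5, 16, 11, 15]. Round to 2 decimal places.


Differences: [-3, -2, 3, -3, -3, 2]
Squared errors: [9, 4, 9, 9, 9, 4]
Sum of squared errors = 44
MSE = 44 / 6 = 7.33

7.33


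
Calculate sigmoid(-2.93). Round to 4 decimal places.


sigmoid(z) = 1 / (1 + exp(-z))
exp(-(-2.93)) = exp(2.93) = 18.7276
1 + 18.7276 = 19.7276
1 / 19.7276 = 0.0507

0.0507


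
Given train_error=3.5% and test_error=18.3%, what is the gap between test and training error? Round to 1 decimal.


Generalization gap = test_error - train_error
= 18.3 - 3.5
= 14.8%
A large gap suggests overfitting.

14.8


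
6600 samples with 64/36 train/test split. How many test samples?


Train samples = 6600 * 64% = 4224
Test samples = 6600 - 4224
= 2376

2376


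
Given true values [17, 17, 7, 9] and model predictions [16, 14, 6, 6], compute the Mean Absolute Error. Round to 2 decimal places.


Absolute errors: [1, 3, 1, 3]
Sum of absolute errors = 8
MAE = 8 / 4 = 2.00

2.00


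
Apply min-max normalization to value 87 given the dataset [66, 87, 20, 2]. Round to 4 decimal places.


Min = 2, Max = 87
Range = 87 - 2 = 85
Scaled = (x - min) / (max - min)
= (87 - 2) / 85
= 85 / 85
= 1.0000

1.0000


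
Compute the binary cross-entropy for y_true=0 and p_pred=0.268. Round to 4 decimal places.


For y=0: Loss = -log(1-p)
= -log(1 - 0.268)
= -log(0.732)
= -(-0.312)
= 0.3120

0.3120


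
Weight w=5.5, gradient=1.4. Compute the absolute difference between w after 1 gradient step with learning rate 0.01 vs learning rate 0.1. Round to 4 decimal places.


With lr=0.01: w_new = 5.5 - 0.01 * 1.4 = 5.486
With lr=0.1: w_new = 5.5 - 0.1 * 1.4 = 5.36
Absolute difference = |5.486 - 5.36|
= 0.1260

0.1260


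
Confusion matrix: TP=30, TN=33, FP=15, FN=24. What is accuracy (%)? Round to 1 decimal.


Accuracy = (TP + TN) / (TP + TN + FP + FN) * 100
= (30 + 33) / (30 + 33 + 15 + 24)
= 63 / 102
= 0.6176
= 61.8%

61.8


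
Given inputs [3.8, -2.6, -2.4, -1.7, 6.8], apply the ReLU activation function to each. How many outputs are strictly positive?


ReLU(x) = max(0, x) for each element:
ReLU(3.8) = 3.8
ReLU(-2.6) = 0
ReLU(-2.4) = 0
ReLU(-1.7) = 0
ReLU(6.8) = 6.8
Active neurons (>0): 2

2


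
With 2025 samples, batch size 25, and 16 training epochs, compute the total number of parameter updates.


Iterations per epoch = 2025 / 25 = 81
Total updates = iterations_per_epoch * epochs
= 81 * 16
= 1296

1296


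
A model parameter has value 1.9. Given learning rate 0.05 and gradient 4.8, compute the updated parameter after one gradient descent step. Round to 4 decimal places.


w_new = w_old - lr * gradient
= 1.9 - 0.05 * 4.8
= 1.9 - (0.24)
= 1.6600

1.6600


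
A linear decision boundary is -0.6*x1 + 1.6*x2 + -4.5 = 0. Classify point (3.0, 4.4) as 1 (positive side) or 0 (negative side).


Compute -0.6 * 3.0 + 1.6 * 4.4 + -4.5
= -1.8 + 7.04 + -4.5
= 0.74
Since 0.74 >= 0, the point is on the positive side.

1


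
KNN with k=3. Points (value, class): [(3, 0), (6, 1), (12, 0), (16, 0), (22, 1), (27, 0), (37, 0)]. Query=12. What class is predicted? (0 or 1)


Distances from query 12:
Point 12 (class 0): distance = 0
Point 16 (class 0): distance = 4
Point 6 (class 1): distance = 6
K=3 nearest neighbors: classes = [0, 0, 1]
Votes for class 1: 1 / 3
Majority vote => class 0

0


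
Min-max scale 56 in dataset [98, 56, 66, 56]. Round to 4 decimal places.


Min = 56, Max = 98
Range = 98 - 56 = 42
Scaled = (x - min) / (max - min)
= (56 - 56) / 42
= 0 / 42
= 0.0000

0.0000


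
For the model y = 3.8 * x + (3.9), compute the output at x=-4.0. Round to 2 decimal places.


y = 3.8 * -4.0 + (3.9)
= -15.2 + (3.9)
= -11.30

-11.30


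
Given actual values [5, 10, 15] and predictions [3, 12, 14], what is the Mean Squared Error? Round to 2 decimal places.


Differences: [2, -2, 1]
Squared errors: [4, 4, 1]
Sum of squared errors = 9
MSE = 9 / 3 = 3.00

3.00


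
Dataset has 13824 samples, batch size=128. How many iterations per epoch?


Iterations per epoch = dataset_size / batch_size
= 13824 / 128
= 108

108


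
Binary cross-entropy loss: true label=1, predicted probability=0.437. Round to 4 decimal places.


For y=1: Loss = -log(p)
= -log(0.437)
= -(-0.8278)
= 0.8278

0.8278


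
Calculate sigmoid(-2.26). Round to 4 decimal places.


sigmoid(z) = 1 / (1 + exp(-z))
exp(-(-2.26)) = exp(2.26) = 9.5831
1 + 9.5831 = 10.5831
1 / 10.5831 = 0.0945

0.0945


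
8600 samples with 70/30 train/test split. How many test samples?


Train samples = 8600 * 70% = 6020
Test samples = 8600 - 6020
= 2580

2580


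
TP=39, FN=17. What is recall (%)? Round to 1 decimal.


Recall = TP / (TP + FN) * 100
= 39 / (39 + 17)
= 39 / 56
= 0.6964
= 69.6%

69.6


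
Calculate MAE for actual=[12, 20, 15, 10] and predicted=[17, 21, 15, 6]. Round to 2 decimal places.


Absolute errors: [5, 1, 0, 4]
Sum of absolute errors = 10
MAE = 10 / 4 = 2.50

2.50


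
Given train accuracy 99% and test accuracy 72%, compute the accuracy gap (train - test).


Gap = train_accuracy - test_accuracy
= 99 - 72
= 27%
This large gap strongly indicates overfitting.

27


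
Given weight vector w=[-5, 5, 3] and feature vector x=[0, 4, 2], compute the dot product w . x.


Element-wise products:
-5 * 0 = 0
5 * 4 = 20
3 * 2 = 6
Sum = 0 + 20 + 6
= 26

26


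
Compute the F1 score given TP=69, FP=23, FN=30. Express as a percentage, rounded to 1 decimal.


Precision = TP / (TP + FP) = 69 / 92 = 0.75
Recall = TP / (TP + FN) = 69 / 99 = 0.697
F1 = 2 * P * R / (P + R)
= 2 * 0.75 * 0.697 / (0.75 + 0.697)
= 1.0455 / 1.447
= 0.7225
As percentage: 72.3%

72.3


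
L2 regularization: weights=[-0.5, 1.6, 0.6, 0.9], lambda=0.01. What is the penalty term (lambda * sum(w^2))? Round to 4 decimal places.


Squaring each weight:
(-0.5)^2 = 0.25
1.6^2 = 2.56
0.6^2 = 0.36
0.9^2 = 0.81
Sum of squares = 3.98
Penalty = 0.01 * 3.98 = 0.0398

0.0398


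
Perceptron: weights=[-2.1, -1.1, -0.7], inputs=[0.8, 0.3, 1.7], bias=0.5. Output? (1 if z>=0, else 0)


z = w . x + b
= -2.1*0.8 + -1.1*0.3 + -0.7*1.7 + 0.5
= -1.68 + -0.33 + -1.19 + 0.5
= -3.2 + 0.5
= -2.7
Since z = -2.7 < 0, output = 0

0


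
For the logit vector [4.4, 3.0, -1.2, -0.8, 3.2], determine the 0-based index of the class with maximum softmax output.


Softmax is a monotonic transformation, so it preserves the argmax.
We need to find the index of the maximum logit.
Index 0: 4.4
Index 1: 3.0
Index 2: -1.2
Index 3: -0.8
Index 4: 3.2
Maximum logit = 4.4 at index 0

0


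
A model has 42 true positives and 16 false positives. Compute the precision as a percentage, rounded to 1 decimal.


Precision = TP / (TP + FP) * 100
= 42 / (42 + 16)
= 42 / 58
= 0.7241
= 72.4%

72.4


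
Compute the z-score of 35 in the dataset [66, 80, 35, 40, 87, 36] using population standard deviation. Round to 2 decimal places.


Mean = (66 + 80 + 35 + 40 + 87 + 36) / 6 = 57.3333
Variance = sum((x_i - mean)^2) / n = 453.8889
Std = sqrt(453.8889) = 21.3047
Z = (x - mean) / std
= (35 - 57.3333) / 21.3047
= -22.3333 / 21.3047
= -1.05

-1.05


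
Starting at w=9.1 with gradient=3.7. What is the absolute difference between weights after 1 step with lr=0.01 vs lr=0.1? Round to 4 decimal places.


With lr=0.01: w_new = 9.1 - 0.01 * 3.7 = 9.063
With lr=0.1: w_new = 9.1 - 0.1 * 3.7 = 8.73
Absolute difference = |9.063 - 8.73|
= 0.3330

0.3330


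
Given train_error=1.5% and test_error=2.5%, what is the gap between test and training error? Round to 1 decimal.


Generalization gap = test_error - train_error
= 2.5 - 1.5
= 1.0%
A small gap suggests good generalization.

1.0


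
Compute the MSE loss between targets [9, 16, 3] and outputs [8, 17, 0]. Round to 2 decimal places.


Differences: [1, -1, 3]
Squared errors: [1, 1, 9]
Sum of squared errors = 11
MSE = 11 / 3 = 3.67

3.67


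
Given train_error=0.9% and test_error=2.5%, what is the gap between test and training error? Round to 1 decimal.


Generalization gap = test_error - train_error
= 2.5 - 0.9
= 1.6%
A small gap suggests good generalization.

1.6


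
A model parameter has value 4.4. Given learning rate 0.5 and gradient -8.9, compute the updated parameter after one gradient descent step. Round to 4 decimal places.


w_new = w_old - lr * gradient
= 4.4 - 0.5 * -8.9
= 4.4 - (-4.45)
= 8.8500

8.8500


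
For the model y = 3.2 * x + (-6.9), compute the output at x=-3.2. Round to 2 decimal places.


y = 3.2 * -3.2 + (-6.9)
= -10.24 + (-6.9)
= -17.14

-17.14


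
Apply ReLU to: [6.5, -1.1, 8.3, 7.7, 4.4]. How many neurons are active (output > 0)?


ReLU(x) = max(0, x) for each element:
ReLU(6.5) = 6.5
ReLU(-1.1) = 0
ReLU(8.3) = 8.3
ReLU(7.7) = 7.7
ReLU(4.4) = 4.4
Active neurons (>0): 4

4


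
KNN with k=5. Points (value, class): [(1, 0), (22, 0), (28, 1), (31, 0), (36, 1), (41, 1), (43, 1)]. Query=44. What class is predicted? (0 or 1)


Distances from query 44:
Point 43 (class 1): distance = 1
Point 41 (class 1): distance = 3
Point 36 (class 1): distance = 8
Point 31 (class 0): distance = 13
Point 28 (class 1): distance = 16
K=5 nearest neighbors: classes = [1, 1, 1, 0, 1]
Votes for class 1: 4 / 5
Majority vote => class 1

1


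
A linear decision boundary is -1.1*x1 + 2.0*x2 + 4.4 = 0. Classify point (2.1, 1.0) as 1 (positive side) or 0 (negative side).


Compute -1.1 * 2.1 + 2.0 * 1.0 + 4.4
= -2.31 + 2.0 + 4.4
= 4.09
Since 4.09 >= 0, the point is on the positive side.

1


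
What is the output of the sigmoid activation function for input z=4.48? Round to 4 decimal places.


sigmoid(z) = 1 / (1 + exp(-z))
exp(-(4.48)) = exp(-4.48) = 0.0113
1 + 0.0113 = 1.0113
1 / 1.0113 = 0.9888

0.9888


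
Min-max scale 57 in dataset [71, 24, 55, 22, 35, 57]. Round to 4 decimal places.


Min = 22, Max = 71
Range = 71 - 22 = 49
Scaled = (x - min) / (max - min)
= (57 - 22) / 49
= 35 / 49
= 0.7143

0.7143


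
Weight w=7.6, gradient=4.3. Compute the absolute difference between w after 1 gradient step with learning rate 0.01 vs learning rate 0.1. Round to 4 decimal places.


With lr=0.01: w_new = 7.6 - 0.01 * 4.3 = 7.557
With lr=0.1: w_new = 7.6 - 0.1 * 4.3 = 7.17
Absolute difference = |7.557 - 7.17|
= 0.3870

0.3870


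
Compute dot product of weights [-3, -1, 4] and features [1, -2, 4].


Element-wise products:
-3 * 1 = -3
-1 * -2 = 2
4 * 4 = 16
Sum = -3 + 2 + 16
= 15

15


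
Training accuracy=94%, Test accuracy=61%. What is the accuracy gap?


Gap = train_accuracy - test_accuracy
= 94 - 61
= 33%
This large gap strongly indicates overfitting.

33


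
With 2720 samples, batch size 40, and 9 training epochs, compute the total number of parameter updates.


Iterations per epoch = 2720 / 40 = 68
Total updates = iterations_per_epoch * epochs
= 68 * 9
= 612

612


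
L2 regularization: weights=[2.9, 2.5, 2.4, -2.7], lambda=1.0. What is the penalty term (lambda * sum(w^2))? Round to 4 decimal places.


Squaring each weight:
2.9^2 = 8.41
2.5^2 = 6.25
2.4^2 = 5.76
(-2.7)^2 = 7.29
Sum of squares = 27.71
Penalty = 1.0 * 27.71 = 27.7100

27.7100


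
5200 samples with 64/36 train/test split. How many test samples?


Train samples = 5200 * 64% = 3328
Test samples = 5200 - 3328
= 1872

1872


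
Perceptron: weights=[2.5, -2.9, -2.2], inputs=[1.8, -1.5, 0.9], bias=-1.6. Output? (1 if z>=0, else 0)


z = w . x + b
= 2.5*1.8 + -2.9*-1.5 + -2.2*0.9 + -1.6
= 4.5 + 4.35 + -1.98 + -1.6
= 6.87 + -1.6
= 5.27
Since z = 5.27 >= 0, output = 1

1


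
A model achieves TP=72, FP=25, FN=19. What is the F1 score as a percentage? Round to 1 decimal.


Precision = TP / (TP + FP) = 72 / 97 = 0.7423
Recall = TP / (TP + FN) = 72 / 91 = 0.7912
F1 = 2 * P * R / (P + R)
= 2 * 0.7423 * 0.7912 / (0.7423 + 0.7912)
= 1.1746 / 1.5335
= 0.766
As percentage: 76.6%

76.6


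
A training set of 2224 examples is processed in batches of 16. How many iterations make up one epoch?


Iterations per epoch = dataset_size / batch_size
= 2224 / 16
= 139

139


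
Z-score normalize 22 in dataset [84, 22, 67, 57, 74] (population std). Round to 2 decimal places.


Mean = (84 + 22 + 67 + 57 + 74) / 5 = 60.8
Variance = sum((x_i - mean)^2) / n = 454.16
Std = sqrt(454.16) = 21.311
Z = (x - mean) / std
= (22 - 60.8) / 21.311
= -38.8 / 21.311
= -1.82

-1.82


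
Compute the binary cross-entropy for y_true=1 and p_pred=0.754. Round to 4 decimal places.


For y=1: Loss = -log(p)
= -log(0.754)
= -(-0.2824)
= 0.2824

0.2824


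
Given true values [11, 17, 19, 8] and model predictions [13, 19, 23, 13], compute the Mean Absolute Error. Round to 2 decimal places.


Absolute errors: [2, 2, 4, 5]
Sum of absolute errors = 13
MAE = 13 / 4 = 3.25

3.25


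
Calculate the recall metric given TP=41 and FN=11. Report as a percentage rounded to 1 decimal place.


Recall = TP / (TP + FN) * 100
= 41 / (41 + 11)
= 41 / 52
= 0.7885
= 78.8%

78.8


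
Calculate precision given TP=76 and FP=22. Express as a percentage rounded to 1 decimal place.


Precision = TP / (TP + FP) * 100
= 76 / (76 + 22)
= 76 / 98
= 0.7755
= 77.6%

77.6


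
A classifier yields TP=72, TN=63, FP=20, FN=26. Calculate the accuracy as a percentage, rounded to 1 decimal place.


Accuracy = (TP + TN) / (TP + TN + FP + FN) * 100
= (72 + 63) / (72 + 63 + 20 + 26)
= 135 / 181
= 0.7459
= 74.6%

74.6


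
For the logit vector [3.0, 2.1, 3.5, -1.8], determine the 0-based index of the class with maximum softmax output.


Softmax is a monotonic transformation, so it preserves the argmax.
We need to find the index of the maximum logit.
Index 0: 3.0
Index 1: 2.1
Index 2: 3.5
Index 3: -1.8
Maximum logit = 3.5 at index 2

2


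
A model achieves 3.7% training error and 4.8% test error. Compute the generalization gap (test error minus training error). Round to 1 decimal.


Generalization gap = test_error - train_error
= 4.8 - 3.7
= 1.1%
A small gap suggests good generalization.

1.1


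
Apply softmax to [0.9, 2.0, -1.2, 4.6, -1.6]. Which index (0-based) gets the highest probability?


Softmax is a monotonic transformation, so it preserves the argmax.
We need to find the index of the maximum logit.
Index 0: 0.9
Index 1: 2.0
Index 2: -1.2
Index 3: 4.6
Index 4: -1.6
Maximum logit = 4.6 at index 3

3


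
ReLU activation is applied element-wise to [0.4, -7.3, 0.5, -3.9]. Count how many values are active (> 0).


ReLU(x) = max(0, x) for each element:
ReLU(0.4) = 0.4
ReLU(-7.3) = 0
ReLU(0.5) = 0.5
ReLU(-3.9) = 0
Active neurons (>0): 2

2


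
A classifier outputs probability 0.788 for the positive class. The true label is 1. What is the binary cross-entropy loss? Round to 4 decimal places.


For y=1: Loss = -log(p)
= -log(0.788)
= -(-0.2383)
= 0.2383

0.2383


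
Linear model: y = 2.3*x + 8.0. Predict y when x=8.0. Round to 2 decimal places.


y = 2.3 * 8.0 + (8.0)
= 18.4 + (8.0)
= 26.40

26.40


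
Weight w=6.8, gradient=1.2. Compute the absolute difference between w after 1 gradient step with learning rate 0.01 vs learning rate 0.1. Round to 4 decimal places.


With lr=0.01: w_new = 6.8 - 0.01 * 1.2 = 6.788
With lr=0.1: w_new = 6.8 - 0.1 * 1.2 = 6.68
Absolute difference = |6.788 - 6.68|
= 0.1080

0.1080


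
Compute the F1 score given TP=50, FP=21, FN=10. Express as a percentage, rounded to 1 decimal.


Precision = TP / (TP + FP) = 50 / 71 = 0.7042
Recall = TP / (TP + FN) = 50 / 60 = 0.8333
F1 = 2 * P * R / (P + R)
= 2 * 0.7042 * 0.8333 / (0.7042 + 0.8333)
= 1.1737 / 1.5376
= 0.7634
As percentage: 76.3%

76.3


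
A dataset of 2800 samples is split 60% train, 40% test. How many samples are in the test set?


Train samples = 2800 * 60% = 1680
Test samples = 2800 - 1680
= 1120

1120


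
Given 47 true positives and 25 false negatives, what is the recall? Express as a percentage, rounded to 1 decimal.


Recall = TP / (TP + FN) * 100
= 47 / (47 + 25)
= 47 / 72
= 0.6528
= 65.3%

65.3


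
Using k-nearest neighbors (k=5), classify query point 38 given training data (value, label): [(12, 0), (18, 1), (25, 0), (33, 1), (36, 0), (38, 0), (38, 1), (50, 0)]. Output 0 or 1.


Distances from query 38:
Point 38 (class 0): distance = 0
Point 38 (class 1): distance = 0
Point 36 (class 0): distance = 2
Point 33 (class 1): distance = 5
Point 50 (class 0): distance = 12
K=5 nearest neighbors: classes = [0, 1, 0, 1, 0]
Votes for class 1: 2 / 5
Majority vote => class 0

0


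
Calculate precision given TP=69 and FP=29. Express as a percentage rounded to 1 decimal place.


Precision = TP / (TP + FP) * 100
= 69 / (69 + 29)
= 69 / 98
= 0.7041
= 70.4%

70.4


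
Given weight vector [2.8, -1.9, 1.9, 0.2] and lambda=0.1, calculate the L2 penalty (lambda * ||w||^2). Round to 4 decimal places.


Squaring each weight:
2.8^2 = 7.84
(-1.9)^2 = 3.61
1.9^2 = 3.61
0.2^2 = 0.04
Sum of squares = 15.1
Penalty = 0.1 * 15.1 = 1.5100

1.5100


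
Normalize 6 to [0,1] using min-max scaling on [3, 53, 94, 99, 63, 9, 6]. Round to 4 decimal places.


Min = 3, Max = 99
Range = 99 - 3 = 96
Scaled = (x - min) / (max - min)
= (6 - 3) / 96
= 3 / 96
= 0.0313

0.0313


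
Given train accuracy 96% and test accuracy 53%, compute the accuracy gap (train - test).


Gap = train_accuracy - test_accuracy
= 96 - 53
= 43%
This large gap strongly indicates overfitting.

43


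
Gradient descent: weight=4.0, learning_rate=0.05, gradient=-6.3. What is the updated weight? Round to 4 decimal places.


w_new = w_old - lr * gradient
= 4.0 - 0.05 * -6.3
= 4.0 - (-0.315)
= 4.3150

4.3150


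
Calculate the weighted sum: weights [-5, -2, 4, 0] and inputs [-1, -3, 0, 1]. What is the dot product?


Element-wise products:
-5 * -1 = 5
-2 * -3 = 6
4 * 0 = 0
0 * 1 = 0
Sum = 5 + 6 + 0 + 0
= 11

11


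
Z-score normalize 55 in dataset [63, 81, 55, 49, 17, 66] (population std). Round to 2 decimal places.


Mean = (63 + 81 + 55 + 49 + 17 + 66) / 6 = 55.1667
Variance = sum((x_i - mean)^2) / n = 390.1389
Std = sqrt(390.1389) = 19.7519
Z = (x - mean) / std
= (55 - 55.1667) / 19.7519
= -0.1667 / 19.7519
= -0.01

-0.01


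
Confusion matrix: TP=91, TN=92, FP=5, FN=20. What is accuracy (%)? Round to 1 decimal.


Accuracy = (TP + TN) / (TP + TN + FP + FN) * 100
= (91 + 92) / (91 + 92 + 5 + 20)
= 183 / 208
= 0.8798
= 88.0%

88.0


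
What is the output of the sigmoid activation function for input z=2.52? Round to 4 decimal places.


sigmoid(z) = 1 / (1 + exp(-z))
exp(-(2.52)) = exp(-2.52) = 0.0805
1 + 0.0805 = 1.0805
1 / 1.0805 = 0.9255

0.9255
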